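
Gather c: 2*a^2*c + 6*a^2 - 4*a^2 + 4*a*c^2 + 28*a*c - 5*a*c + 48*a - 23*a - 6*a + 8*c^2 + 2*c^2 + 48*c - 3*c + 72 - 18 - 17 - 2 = 2*a^2 + 19*a + c^2*(4*a + 10) + c*(2*a^2 + 23*a + 45) + 35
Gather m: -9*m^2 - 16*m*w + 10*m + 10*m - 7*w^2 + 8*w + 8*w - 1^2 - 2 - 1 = -9*m^2 + m*(20 - 16*w) - 7*w^2 + 16*w - 4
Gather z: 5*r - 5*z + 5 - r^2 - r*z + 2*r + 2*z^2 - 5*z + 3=-r^2 + 7*r + 2*z^2 + z*(-r - 10) + 8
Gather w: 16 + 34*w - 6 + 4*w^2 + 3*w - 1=4*w^2 + 37*w + 9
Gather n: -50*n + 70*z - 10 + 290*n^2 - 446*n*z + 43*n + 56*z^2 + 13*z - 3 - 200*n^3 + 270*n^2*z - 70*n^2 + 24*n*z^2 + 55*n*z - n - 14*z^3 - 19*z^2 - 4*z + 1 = -200*n^3 + n^2*(270*z + 220) + n*(24*z^2 - 391*z - 8) - 14*z^3 + 37*z^2 + 79*z - 12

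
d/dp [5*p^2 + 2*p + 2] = 10*p + 2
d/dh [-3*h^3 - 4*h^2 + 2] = h*(-9*h - 8)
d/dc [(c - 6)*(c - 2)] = 2*c - 8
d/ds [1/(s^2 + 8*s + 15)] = 2*(-s - 4)/(s^2 + 8*s + 15)^2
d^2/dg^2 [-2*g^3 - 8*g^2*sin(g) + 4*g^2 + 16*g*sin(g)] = 8*g^2*sin(g) - 16*g*sin(g) - 32*g*cos(g) - 12*g - 16*sin(g) + 32*cos(g) + 8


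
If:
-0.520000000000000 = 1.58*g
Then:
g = -0.33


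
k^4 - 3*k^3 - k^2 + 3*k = k*(k - 3)*(k - 1)*(k + 1)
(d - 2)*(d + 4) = d^2 + 2*d - 8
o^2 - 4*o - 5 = (o - 5)*(o + 1)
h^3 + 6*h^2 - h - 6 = (h - 1)*(h + 1)*(h + 6)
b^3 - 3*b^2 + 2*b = b*(b - 2)*(b - 1)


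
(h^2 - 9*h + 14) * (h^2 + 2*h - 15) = h^4 - 7*h^3 - 19*h^2 + 163*h - 210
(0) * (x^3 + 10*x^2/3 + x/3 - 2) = 0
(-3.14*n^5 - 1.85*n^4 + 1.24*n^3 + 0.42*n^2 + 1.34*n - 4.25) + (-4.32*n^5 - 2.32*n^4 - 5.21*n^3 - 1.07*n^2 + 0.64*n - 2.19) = -7.46*n^5 - 4.17*n^4 - 3.97*n^3 - 0.65*n^2 + 1.98*n - 6.44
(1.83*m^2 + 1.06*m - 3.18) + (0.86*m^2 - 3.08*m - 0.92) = 2.69*m^2 - 2.02*m - 4.1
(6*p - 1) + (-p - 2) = 5*p - 3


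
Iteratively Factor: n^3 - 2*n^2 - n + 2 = (n - 2)*(n^2 - 1) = (n - 2)*(n - 1)*(n + 1)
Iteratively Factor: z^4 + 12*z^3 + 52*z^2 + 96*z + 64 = (z + 4)*(z^3 + 8*z^2 + 20*z + 16) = (z + 4)^2*(z^2 + 4*z + 4) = (z + 2)*(z + 4)^2*(z + 2)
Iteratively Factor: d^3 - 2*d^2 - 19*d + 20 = (d - 5)*(d^2 + 3*d - 4) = (d - 5)*(d - 1)*(d + 4)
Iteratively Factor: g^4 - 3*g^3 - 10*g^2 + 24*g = (g + 3)*(g^3 - 6*g^2 + 8*g) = (g - 4)*(g + 3)*(g^2 - 2*g) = (g - 4)*(g - 2)*(g + 3)*(g)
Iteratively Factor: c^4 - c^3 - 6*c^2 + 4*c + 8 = (c - 2)*(c^3 + c^2 - 4*c - 4) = (c - 2)^2*(c^2 + 3*c + 2) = (c - 2)^2*(c + 2)*(c + 1)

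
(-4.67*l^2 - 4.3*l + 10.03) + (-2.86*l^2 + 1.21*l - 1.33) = -7.53*l^2 - 3.09*l + 8.7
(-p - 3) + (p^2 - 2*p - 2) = p^2 - 3*p - 5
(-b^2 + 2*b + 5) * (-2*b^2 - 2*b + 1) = 2*b^4 - 2*b^3 - 15*b^2 - 8*b + 5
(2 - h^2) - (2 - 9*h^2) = 8*h^2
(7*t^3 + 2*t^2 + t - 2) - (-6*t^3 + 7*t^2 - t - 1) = 13*t^3 - 5*t^2 + 2*t - 1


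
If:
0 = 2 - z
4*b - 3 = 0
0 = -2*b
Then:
No Solution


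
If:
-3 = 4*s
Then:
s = -3/4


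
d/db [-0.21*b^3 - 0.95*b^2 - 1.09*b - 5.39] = -0.63*b^2 - 1.9*b - 1.09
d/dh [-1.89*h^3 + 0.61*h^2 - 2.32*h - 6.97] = -5.67*h^2 + 1.22*h - 2.32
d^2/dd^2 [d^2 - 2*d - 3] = 2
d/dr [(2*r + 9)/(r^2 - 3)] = 2*(r^2 - r*(2*r + 9) - 3)/(r^2 - 3)^2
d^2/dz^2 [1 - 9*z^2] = -18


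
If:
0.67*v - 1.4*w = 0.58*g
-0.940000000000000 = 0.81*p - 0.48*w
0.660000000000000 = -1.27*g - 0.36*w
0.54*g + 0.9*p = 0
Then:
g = -1.51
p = 0.90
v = 5.98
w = 3.48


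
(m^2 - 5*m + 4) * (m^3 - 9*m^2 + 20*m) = m^5 - 14*m^4 + 69*m^3 - 136*m^2 + 80*m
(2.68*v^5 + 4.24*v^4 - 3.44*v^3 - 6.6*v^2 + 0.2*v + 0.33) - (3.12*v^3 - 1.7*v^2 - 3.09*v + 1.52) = 2.68*v^5 + 4.24*v^4 - 6.56*v^3 - 4.9*v^2 + 3.29*v - 1.19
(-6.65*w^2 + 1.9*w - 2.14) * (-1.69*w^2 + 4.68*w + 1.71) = 11.2385*w^4 - 34.333*w^3 + 1.1371*w^2 - 6.7662*w - 3.6594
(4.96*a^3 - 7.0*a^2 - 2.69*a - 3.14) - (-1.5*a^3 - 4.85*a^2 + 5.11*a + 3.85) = 6.46*a^3 - 2.15*a^2 - 7.8*a - 6.99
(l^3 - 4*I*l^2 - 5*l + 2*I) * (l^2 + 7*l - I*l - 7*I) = l^5 + 7*l^4 - 5*I*l^4 - 9*l^3 - 35*I*l^3 - 63*l^2 + 7*I*l^2 + 2*l + 49*I*l + 14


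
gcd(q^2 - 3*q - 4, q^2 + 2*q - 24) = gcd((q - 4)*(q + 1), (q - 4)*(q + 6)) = q - 4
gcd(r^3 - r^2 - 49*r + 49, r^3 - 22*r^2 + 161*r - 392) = r - 7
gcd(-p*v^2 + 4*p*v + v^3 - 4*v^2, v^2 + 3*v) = v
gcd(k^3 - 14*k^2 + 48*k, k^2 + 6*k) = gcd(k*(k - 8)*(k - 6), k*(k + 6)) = k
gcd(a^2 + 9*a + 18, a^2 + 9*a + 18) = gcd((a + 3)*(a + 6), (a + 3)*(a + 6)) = a^2 + 9*a + 18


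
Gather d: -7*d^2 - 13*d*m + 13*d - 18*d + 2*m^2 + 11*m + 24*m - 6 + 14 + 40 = -7*d^2 + d*(-13*m - 5) + 2*m^2 + 35*m + 48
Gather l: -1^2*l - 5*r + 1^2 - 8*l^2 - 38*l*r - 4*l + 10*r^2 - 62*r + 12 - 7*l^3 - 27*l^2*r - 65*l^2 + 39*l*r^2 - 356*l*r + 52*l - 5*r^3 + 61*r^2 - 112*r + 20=-7*l^3 + l^2*(-27*r - 73) + l*(39*r^2 - 394*r + 47) - 5*r^3 + 71*r^2 - 179*r + 33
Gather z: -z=-z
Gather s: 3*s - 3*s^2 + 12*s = -3*s^2 + 15*s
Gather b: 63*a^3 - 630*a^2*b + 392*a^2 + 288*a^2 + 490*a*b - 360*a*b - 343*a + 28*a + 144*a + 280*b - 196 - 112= 63*a^3 + 680*a^2 - 171*a + b*(-630*a^2 + 130*a + 280) - 308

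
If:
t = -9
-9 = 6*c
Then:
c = -3/2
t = -9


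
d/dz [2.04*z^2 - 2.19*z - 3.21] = 4.08*z - 2.19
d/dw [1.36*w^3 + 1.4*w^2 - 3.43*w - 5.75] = 4.08*w^2 + 2.8*w - 3.43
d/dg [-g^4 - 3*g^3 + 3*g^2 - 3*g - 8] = -4*g^3 - 9*g^2 + 6*g - 3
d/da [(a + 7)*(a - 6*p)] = 2*a - 6*p + 7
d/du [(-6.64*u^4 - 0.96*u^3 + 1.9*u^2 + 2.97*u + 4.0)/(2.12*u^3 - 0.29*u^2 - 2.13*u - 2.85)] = (-14.0768*u^6 + 3.8512*u^5 + 38.68*u^4 + 67.1928*u^3 - 20.4177*u^2 - 8.51*u + 0.0554999999999986)/(4.4944*u^6 - 1.2296*u^5 - 8.9471*u^4 - 10.8486*u^3 + 6.1899*u^2 + 12.141*u + 8.1225)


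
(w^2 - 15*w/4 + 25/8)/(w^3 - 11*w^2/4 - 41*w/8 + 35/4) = (2*w - 5)/(2*w^2 - 3*w - 14)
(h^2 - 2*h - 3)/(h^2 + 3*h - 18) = (h + 1)/(h + 6)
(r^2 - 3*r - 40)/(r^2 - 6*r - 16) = (r + 5)/(r + 2)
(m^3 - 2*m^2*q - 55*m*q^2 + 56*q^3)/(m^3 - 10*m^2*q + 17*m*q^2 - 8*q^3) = (-m - 7*q)/(-m + q)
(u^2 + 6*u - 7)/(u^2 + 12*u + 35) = (u - 1)/(u + 5)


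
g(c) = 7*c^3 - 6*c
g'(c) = 21*c^2 - 6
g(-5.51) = -1137.93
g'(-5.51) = 631.56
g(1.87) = 34.55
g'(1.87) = 67.43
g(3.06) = 182.21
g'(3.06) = 190.64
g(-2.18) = -59.44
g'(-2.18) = 93.80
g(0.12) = -0.71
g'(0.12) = -5.70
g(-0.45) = 2.06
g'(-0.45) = -1.75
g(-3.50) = -279.12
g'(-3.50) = 251.25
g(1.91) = 37.32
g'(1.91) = 70.61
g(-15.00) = -23535.00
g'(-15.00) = 4719.00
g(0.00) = 0.00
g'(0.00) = -6.00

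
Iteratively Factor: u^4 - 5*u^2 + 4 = (u - 2)*(u^3 + 2*u^2 - u - 2) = (u - 2)*(u + 2)*(u^2 - 1) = (u - 2)*(u + 1)*(u + 2)*(u - 1)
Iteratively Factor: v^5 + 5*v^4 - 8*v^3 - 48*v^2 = (v + 4)*(v^4 + v^3 - 12*v^2) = (v - 3)*(v + 4)*(v^3 + 4*v^2) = (v - 3)*(v + 4)^2*(v^2) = v*(v - 3)*(v + 4)^2*(v)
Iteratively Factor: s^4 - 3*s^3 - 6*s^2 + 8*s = (s - 1)*(s^3 - 2*s^2 - 8*s) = (s - 1)*(s + 2)*(s^2 - 4*s) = s*(s - 1)*(s + 2)*(s - 4)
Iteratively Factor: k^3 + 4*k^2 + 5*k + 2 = (k + 2)*(k^2 + 2*k + 1) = (k + 1)*(k + 2)*(k + 1)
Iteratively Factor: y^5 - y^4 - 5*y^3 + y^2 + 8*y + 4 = (y + 1)*(y^4 - 2*y^3 - 3*y^2 + 4*y + 4) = (y - 2)*(y + 1)*(y^3 - 3*y - 2) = (y - 2)*(y + 1)^2*(y^2 - y - 2) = (y - 2)^2*(y + 1)^2*(y + 1)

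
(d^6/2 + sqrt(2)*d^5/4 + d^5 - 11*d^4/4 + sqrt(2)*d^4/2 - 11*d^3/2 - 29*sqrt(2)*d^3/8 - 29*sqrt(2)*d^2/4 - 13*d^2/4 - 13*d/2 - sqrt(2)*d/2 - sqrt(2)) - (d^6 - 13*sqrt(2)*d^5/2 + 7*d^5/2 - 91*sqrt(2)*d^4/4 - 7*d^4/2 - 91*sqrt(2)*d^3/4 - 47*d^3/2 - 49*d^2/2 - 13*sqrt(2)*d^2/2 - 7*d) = -d^6/2 - 5*d^5/2 + 27*sqrt(2)*d^5/4 + 3*d^4/4 + 93*sqrt(2)*d^4/4 + 18*d^3 + 153*sqrt(2)*d^3/8 - 3*sqrt(2)*d^2/4 + 85*d^2/4 - sqrt(2)*d/2 + d/2 - sqrt(2)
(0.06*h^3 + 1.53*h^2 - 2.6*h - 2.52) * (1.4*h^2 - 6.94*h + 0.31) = 0.084*h^5 + 1.7256*h^4 - 14.2396*h^3 + 14.9903*h^2 + 16.6828*h - 0.7812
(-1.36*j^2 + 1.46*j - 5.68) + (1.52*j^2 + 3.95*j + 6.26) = 0.16*j^2 + 5.41*j + 0.58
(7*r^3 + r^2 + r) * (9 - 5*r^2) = -35*r^5 - 5*r^4 + 58*r^3 + 9*r^2 + 9*r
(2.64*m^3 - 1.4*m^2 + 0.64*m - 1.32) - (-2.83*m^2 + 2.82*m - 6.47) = 2.64*m^3 + 1.43*m^2 - 2.18*m + 5.15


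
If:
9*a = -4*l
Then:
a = -4*l/9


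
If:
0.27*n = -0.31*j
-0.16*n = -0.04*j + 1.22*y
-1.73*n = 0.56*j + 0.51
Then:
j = 0.36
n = -0.41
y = 0.07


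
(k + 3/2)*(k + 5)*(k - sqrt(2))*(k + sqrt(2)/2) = k^4 - sqrt(2)*k^3/2 + 13*k^3/2 - 13*sqrt(2)*k^2/4 + 13*k^2/2 - 13*k/2 - 15*sqrt(2)*k/4 - 15/2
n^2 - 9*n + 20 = (n - 5)*(n - 4)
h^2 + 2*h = h*(h + 2)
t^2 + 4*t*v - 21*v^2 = (t - 3*v)*(t + 7*v)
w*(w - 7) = w^2 - 7*w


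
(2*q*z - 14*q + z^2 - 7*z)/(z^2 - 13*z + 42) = (2*q + z)/(z - 6)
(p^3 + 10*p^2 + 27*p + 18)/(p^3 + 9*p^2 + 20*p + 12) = (p + 3)/(p + 2)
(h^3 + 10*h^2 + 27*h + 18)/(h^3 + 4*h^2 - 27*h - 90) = (h + 1)/(h - 5)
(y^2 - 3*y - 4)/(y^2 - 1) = (y - 4)/(y - 1)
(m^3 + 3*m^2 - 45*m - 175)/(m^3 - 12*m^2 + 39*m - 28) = (m^2 + 10*m + 25)/(m^2 - 5*m + 4)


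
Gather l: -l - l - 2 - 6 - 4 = -2*l - 12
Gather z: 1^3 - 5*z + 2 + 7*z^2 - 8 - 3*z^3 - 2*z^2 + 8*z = -3*z^3 + 5*z^2 + 3*z - 5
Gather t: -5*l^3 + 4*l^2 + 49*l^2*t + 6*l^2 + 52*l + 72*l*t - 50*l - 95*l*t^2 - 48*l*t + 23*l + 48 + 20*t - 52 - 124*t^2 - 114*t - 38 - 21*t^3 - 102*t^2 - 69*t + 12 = -5*l^3 + 10*l^2 + 25*l - 21*t^3 + t^2*(-95*l - 226) + t*(49*l^2 + 24*l - 163) - 30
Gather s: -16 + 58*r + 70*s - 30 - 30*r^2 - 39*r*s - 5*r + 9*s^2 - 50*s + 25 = -30*r^2 + 53*r + 9*s^2 + s*(20 - 39*r) - 21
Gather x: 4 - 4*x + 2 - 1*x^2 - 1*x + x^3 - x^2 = x^3 - 2*x^2 - 5*x + 6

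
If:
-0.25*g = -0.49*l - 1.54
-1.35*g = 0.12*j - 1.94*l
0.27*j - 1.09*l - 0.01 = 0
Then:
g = -7.54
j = -28.18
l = -6.99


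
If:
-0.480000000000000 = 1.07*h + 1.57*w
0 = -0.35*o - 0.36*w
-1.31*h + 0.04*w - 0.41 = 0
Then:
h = -0.32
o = 0.09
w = -0.09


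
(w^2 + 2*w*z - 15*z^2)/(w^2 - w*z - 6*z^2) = (w + 5*z)/(w + 2*z)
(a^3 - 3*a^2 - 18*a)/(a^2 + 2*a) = (a^2 - 3*a - 18)/(a + 2)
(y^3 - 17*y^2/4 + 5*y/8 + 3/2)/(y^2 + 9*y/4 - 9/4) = (y^2 - 7*y/2 - 2)/(y + 3)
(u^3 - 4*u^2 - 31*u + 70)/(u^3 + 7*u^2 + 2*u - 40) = (u - 7)/(u + 4)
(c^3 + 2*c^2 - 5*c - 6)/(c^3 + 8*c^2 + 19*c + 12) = (c - 2)/(c + 4)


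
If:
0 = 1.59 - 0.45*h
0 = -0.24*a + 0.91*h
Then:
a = 13.40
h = 3.53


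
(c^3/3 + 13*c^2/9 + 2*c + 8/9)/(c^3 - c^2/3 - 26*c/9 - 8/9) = (c^2 + 3*c + 2)/(3*c^2 - 5*c - 2)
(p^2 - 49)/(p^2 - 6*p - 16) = (49 - p^2)/(-p^2 + 6*p + 16)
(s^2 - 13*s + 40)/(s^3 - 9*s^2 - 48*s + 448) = (s - 5)/(s^2 - s - 56)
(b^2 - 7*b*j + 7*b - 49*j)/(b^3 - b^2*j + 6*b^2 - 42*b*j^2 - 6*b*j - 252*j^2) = (b + 7)/(b^2 + 6*b*j + 6*b + 36*j)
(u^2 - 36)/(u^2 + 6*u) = (u - 6)/u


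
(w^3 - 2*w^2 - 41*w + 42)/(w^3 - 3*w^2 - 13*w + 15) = (w^2 - w - 42)/(w^2 - 2*w - 15)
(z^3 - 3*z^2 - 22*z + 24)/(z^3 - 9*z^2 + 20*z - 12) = (z + 4)/(z - 2)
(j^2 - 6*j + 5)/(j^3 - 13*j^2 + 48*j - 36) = (j - 5)/(j^2 - 12*j + 36)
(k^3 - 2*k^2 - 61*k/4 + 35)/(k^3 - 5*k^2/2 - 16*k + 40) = (k - 7/2)/(k - 4)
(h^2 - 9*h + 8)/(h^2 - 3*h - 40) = (h - 1)/(h + 5)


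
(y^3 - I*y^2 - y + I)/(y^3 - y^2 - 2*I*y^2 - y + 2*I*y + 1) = (y + 1)/(y - I)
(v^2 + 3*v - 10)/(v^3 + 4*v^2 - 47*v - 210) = (v - 2)/(v^2 - v - 42)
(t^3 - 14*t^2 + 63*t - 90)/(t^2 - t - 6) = (t^2 - 11*t + 30)/(t + 2)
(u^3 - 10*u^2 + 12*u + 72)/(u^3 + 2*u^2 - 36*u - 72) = (u - 6)/(u + 6)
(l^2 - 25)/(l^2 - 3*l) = (l^2 - 25)/(l*(l - 3))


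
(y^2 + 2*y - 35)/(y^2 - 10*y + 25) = (y + 7)/(y - 5)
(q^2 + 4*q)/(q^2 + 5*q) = (q + 4)/(q + 5)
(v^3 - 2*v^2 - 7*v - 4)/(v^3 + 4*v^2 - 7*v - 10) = (v^2 - 3*v - 4)/(v^2 + 3*v - 10)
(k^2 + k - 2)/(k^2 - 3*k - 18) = (-k^2 - k + 2)/(-k^2 + 3*k + 18)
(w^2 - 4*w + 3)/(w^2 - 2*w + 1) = (w - 3)/(w - 1)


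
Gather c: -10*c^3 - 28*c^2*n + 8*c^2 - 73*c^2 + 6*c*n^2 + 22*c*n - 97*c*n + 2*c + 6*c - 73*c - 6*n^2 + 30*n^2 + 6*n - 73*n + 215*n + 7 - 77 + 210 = -10*c^3 + c^2*(-28*n - 65) + c*(6*n^2 - 75*n - 65) + 24*n^2 + 148*n + 140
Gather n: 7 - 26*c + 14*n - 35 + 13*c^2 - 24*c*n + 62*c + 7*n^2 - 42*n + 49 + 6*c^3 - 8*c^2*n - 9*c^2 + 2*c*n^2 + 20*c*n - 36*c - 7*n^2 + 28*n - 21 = 6*c^3 + 4*c^2 + 2*c*n^2 + n*(-8*c^2 - 4*c)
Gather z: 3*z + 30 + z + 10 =4*z + 40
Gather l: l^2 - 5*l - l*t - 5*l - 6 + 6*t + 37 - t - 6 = l^2 + l*(-t - 10) + 5*t + 25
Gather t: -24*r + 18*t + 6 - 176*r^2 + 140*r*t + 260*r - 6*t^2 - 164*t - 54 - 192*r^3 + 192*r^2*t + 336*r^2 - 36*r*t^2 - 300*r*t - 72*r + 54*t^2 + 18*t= -192*r^3 + 160*r^2 + 164*r + t^2*(48 - 36*r) + t*(192*r^2 - 160*r - 128) - 48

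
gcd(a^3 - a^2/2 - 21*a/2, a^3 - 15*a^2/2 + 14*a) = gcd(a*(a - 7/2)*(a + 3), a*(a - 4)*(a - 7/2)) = a^2 - 7*a/2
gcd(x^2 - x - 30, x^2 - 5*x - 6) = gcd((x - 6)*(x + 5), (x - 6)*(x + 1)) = x - 6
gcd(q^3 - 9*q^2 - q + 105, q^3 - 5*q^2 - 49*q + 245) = q^2 - 12*q + 35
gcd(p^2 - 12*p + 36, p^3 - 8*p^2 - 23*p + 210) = p - 6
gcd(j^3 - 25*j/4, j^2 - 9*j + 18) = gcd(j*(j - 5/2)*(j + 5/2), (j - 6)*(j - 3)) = 1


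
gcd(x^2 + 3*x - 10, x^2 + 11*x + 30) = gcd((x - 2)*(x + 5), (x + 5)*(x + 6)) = x + 5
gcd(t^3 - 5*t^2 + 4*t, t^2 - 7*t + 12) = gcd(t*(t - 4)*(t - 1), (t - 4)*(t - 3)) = t - 4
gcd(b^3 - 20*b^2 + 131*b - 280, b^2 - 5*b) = b - 5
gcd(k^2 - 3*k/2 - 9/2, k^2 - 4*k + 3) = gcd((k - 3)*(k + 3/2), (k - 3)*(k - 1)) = k - 3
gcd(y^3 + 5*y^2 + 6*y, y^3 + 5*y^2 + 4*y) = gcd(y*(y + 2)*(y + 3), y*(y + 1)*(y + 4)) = y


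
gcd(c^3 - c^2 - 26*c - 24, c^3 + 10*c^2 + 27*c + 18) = c + 1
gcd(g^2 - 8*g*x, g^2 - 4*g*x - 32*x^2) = -g + 8*x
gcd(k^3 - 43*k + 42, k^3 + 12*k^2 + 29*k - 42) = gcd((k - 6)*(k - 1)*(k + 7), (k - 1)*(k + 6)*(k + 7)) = k^2 + 6*k - 7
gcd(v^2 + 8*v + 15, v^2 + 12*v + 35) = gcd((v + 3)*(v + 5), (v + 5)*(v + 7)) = v + 5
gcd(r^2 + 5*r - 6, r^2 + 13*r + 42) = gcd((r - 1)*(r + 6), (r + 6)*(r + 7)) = r + 6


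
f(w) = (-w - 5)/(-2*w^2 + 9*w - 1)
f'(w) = (-w - 5)*(4*w - 9)/(-2*w^2 + 9*w - 1)^2 - 1/(-2*w^2 + 9*w - 1)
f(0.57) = -1.60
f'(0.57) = 2.80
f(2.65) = -0.87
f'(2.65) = -0.27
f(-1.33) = 0.22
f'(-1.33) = 0.25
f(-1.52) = 0.18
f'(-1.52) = 0.19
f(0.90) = -1.08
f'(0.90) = 0.88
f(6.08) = 0.55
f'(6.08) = -0.37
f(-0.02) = 4.22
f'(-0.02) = 33.28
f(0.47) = -1.96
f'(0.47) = 4.65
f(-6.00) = -0.00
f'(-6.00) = 0.01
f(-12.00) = -0.02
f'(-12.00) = 0.00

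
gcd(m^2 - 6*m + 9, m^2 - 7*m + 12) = m - 3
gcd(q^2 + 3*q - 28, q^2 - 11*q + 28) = q - 4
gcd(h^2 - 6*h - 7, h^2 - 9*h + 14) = h - 7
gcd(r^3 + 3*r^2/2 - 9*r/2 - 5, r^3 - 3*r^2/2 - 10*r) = r + 5/2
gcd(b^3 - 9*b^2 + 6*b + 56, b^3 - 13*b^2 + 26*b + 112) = b^2 - 5*b - 14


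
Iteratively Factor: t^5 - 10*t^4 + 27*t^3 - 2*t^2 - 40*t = (t - 4)*(t^4 - 6*t^3 + 3*t^2 + 10*t) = (t - 5)*(t - 4)*(t^3 - t^2 - 2*t) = (t - 5)*(t - 4)*(t + 1)*(t^2 - 2*t) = (t - 5)*(t - 4)*(t - 2)*(t + 1)*(t)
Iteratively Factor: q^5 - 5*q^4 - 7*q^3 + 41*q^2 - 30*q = (q - 2)*(q^4 - 3*q^3 - 13*q^2 + 15*q) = (q - 2)*(q + 3)*(q^3 - 6*q^2 + 5*q) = q*(q - 2)*(q + 3)*(q^2 - 6*q + 5) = q*(q - 5)*(q - 2)*(q + 3)*(q - 1)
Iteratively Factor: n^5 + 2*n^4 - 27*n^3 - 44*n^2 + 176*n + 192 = (n + 4)*(n^4 - 2*n^3 - 19*n^2 + 32*n + 48) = (n - 4)*(n + 4)*(n^3 + 2*n^2 - 11*n - 12) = (n - 4)*(n + 4)^2*(n^2 - 2*n - 3) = (n - 4)*(n + 1)*(n + 4)^2*(n - 3)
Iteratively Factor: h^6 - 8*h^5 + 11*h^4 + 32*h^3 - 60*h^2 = (h - 2)*(h^5 - 6*h^4 - h^3 + 30*h^2) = (h - 5)*(h - 2)*(h^4 - h^3 - 6*h^2) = h*(h - 5)*(h - 2)*(h^3 - h^2 - 6*h) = h*(h - 5)*(h - 3)*(h - 2)*(h^2 + 2*h) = h^2*(h - 5)*(h - 3)*(h - 2)*(h + 2)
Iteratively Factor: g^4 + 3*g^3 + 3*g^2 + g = (g + 1)*(g^3 + 2*g^2 + g) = (g + 1)^2*(g^2 + g) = g*(g + 1)^2*(g + 1)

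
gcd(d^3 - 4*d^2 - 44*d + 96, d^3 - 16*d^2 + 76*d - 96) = d^2 - 10*d + 16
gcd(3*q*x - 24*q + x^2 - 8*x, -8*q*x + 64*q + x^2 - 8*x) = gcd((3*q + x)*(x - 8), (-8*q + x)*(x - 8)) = x - 8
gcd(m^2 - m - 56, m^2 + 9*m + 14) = m + 7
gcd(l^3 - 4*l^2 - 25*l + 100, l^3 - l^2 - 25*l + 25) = l^2 - 25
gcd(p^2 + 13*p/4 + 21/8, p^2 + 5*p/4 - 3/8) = p + 3/2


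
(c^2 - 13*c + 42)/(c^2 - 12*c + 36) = (c - 7)/(c - 6)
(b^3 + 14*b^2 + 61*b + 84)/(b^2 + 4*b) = b + 10 + 21/b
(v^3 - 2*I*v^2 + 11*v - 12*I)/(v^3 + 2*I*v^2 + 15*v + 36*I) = (v - I)/(v + 3*I)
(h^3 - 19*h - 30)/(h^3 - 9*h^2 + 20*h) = (h^2 + 5*h + 6)/(h*(h - 4))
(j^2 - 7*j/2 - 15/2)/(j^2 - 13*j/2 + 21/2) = (2*j^2 - 7*j - 15)/(2*j^2 - 13*j + 21)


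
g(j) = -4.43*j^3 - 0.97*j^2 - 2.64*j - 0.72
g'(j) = -13.29*j^2 - 1.94*j - 2.64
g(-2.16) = 45.10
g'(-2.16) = -60.46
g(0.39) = -2.16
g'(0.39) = -5.42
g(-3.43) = 175.69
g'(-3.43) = -152.34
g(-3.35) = 163.79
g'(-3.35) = -145.29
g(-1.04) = 5.96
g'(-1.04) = -15.00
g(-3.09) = 128.88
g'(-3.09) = -123.54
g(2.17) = -56.28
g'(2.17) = -69.43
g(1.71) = -30.22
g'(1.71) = -44.82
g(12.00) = -7827.12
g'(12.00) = -1939.68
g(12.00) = -7827.12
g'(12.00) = -1939.68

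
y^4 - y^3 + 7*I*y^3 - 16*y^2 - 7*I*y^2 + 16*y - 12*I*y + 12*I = (y - 1)*(y + 2*I)^2*(y + 3*I)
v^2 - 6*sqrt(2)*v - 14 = (v - 7*sqrt(2))*(v + sqrt(2))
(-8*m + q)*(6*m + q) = -48*m^2 - 2*m*q + q^2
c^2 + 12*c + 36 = (c + 6)^2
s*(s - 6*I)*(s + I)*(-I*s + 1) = -I*s^4 - 4*s^3 - 11*I*s^2 + 6*s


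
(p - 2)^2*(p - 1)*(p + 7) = p^4 + 2*p^3 - 27*p^2 + 52*p - 28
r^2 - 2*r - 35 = (r - 7)*(r + 5)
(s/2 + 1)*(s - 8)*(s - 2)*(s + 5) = s^4/2 - 3*s^3/2 - 22*s^2 + 6*s + 80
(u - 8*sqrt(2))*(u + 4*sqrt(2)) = u^2 - 4*sqrt(2)*u - 64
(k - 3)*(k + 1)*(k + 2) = k^3 - 7*k - 6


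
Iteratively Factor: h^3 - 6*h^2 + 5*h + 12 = (h + 1)*(h^2 - 7*h + 12) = (h - 4)*(h + 1)*(h - 3)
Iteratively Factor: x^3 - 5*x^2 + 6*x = (x)*(x^2 - 5*x + 6) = x*(x - 2)*(x - 3)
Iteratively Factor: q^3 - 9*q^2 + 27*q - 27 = (q - 3)*(q^2 - 6*q + 9) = (q - 3)^2*(q - 3)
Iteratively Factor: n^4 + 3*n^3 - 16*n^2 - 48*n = (n + 4)*(n^3 - n^2 - 12*n) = (n - 4)*(n + 4)*(n^2 + 3*n) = n*(n - 4)*(n + 4)*(n + 3)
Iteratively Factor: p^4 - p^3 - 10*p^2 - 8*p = (p + 1)*(p^3 - 2*p^2 - 8*p) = (p + 1)*(p + 2)*(p^2 - 4*p) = p*(p + 1)*(p + 2)*(p - 4)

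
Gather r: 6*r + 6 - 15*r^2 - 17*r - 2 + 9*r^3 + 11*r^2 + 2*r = 9*r^3 - 4*r^2 - 9*r + 4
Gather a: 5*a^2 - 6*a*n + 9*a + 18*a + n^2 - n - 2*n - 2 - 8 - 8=5*a^2 + a*(27 - 6*n) + n^2 - 3*n - 18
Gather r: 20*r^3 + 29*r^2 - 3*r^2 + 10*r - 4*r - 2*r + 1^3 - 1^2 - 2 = 20*r^3 + 26*r^2 + 4*r - 2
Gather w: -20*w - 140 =-20*w - 140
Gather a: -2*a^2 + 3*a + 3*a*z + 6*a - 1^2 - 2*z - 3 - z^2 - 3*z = -2*a^2 + a*(3*z + 9) - z^2 - 5*z - 4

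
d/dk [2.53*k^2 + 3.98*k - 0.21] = 5.06*k + 3.98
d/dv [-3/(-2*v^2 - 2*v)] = 3*(-2*v - 1)/(2*v^2*(v + 1)^2)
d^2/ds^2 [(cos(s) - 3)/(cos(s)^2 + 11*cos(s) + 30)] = (-9*(1 - cos(2*s))^2*cos(s) + 23*(1 - cos(2*s))^2 - 8227*cos(s) + 722*cos(2*s) + 273*cos(3*s) + 2*cos(5*s) - 4194)/(4*(cos(s) + 5)^3*(cos(s) + 6)^3)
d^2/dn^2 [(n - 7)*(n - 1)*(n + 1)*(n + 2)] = 12*n^2 - 30*n - 30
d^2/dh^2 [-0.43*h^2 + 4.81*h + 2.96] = -0.860000000000000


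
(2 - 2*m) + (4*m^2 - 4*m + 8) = 4*m^2 - 6*m + 10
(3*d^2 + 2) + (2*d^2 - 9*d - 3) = 5*d^2 - 9*d - 1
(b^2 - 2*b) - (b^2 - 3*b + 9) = b - 9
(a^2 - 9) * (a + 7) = a^3 + 7*a^2 - 9*a - 63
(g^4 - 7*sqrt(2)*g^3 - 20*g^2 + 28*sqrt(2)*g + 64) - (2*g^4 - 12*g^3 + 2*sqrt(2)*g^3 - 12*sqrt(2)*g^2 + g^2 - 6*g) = -g^4 - 9*sqrt(2)*g^3 + 12*g^3 - 21*g^2 + 12*sqrt(2)*g^2 + 6*g + 28*sqrt(2)*g + 64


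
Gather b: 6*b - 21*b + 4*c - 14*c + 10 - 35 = -15*b - 10*c - 25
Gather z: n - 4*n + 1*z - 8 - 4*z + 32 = -3*n - 3*z + 24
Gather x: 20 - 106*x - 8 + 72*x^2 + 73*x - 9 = 72*x^2 - 33*x + 3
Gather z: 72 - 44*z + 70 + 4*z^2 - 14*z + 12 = 4*z^2 - 58*z + 154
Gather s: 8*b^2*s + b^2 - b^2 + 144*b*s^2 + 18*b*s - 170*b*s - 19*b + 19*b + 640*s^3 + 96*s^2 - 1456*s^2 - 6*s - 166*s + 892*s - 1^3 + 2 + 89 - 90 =640*s^3 + s^2*(144*b - 1360) + s*(8*b^2 - 152*b + 720)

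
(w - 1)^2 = w^2 - 2*w + 1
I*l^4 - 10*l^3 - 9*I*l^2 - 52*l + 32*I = (l - I)*(l + 4*I)*(l + 8*I)*(I*l + 1)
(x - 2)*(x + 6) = x^2 + 4*x - 12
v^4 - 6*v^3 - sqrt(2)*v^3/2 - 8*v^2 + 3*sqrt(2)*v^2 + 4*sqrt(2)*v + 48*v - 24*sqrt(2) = (v - 6)*(v - 2*sqrt(2))*(v - sqrt(2)/2)*(v + 2*sqrt(2))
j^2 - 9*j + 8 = (j - 8)*(j - 1)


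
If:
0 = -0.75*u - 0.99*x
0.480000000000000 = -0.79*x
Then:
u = 0.80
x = -0.61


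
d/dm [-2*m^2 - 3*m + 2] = -4*m - 3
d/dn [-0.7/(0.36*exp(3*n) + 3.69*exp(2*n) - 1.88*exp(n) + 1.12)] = (0.756*exp(2*n) + 5.166*exp(n) - 1.316)*exp(n)/(0.36*exp(3*n) + 3.69*exp(2*n) - 1.88*exp(n) + 1.12)^2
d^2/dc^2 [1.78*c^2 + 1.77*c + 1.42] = 3.56000000000000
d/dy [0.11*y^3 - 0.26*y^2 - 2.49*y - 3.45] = 0.33*y^2 - 0.52*y - 2.49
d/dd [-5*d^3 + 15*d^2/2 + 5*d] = -15*d^2 + 15*d + 5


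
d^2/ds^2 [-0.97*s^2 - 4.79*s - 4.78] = -1.94000000000000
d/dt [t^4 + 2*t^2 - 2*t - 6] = 4*t^3 + 4*t - 2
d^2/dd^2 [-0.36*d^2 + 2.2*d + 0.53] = -0.720000000000000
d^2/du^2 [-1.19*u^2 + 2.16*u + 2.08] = -2.38000000000000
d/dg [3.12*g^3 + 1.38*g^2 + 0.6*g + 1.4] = 9.36*g^2 + 2.76*g + 0.6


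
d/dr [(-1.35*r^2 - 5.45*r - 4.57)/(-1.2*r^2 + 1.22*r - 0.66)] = (-8.187*r^2 - 9.186*r + 9.1724)/(1.44*r^4 - 2.928*r^3 + 3.0724*r^2 - 1.6104*r + 0.4356)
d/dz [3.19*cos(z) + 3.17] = -3.19*sin(z)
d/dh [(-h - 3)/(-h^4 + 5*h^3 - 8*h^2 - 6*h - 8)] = (h^4 - 5*h^3 + 8*h^2 + 6*h - (h + 3)*(4*h^3 - 15*h^2 + 16*h + 6) + 8)/(h^4 - 5*h^3 + 8*h^2 + 6*h + 8)^2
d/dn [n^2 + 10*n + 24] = 2*n + 10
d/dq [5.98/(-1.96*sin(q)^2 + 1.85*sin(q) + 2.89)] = (23.4416*sin(q) - 11.063)*cos(q)/(-1.96*sin(q)^2 + 1.85*sin(q) + 2.89)^2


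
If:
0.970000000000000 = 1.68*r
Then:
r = 0.58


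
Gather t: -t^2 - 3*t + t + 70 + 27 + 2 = -t^2 - 2*t + 99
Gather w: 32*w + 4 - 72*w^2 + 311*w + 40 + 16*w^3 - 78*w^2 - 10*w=16*w^3 - 150*w^2 + 333*w + 44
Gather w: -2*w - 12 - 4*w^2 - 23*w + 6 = -4*w^2 - 25*w - 6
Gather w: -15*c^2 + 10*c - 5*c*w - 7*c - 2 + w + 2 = -15*c^2 + 3*c + w*(1 - 5*c)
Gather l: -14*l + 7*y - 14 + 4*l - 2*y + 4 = -10*l + 5*y - 10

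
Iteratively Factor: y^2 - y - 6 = (y - 3)*(y + 2)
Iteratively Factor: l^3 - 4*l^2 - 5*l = (l)*(l^2 - 4*l - 5) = l*(l - 5)*(l + 1)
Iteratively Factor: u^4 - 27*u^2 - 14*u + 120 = (u + 3)*(u^3 - 3*u^2 - 18*u + 40) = (u - 5)*(u + 3)*(u^2 + 2*u - 8) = (u - 5)*(u + 3)*(u + 4)*(u - 2)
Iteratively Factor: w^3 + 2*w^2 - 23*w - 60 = (w - 5)*(w^2 + 7*w + 12) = (w - 5)*(w + 3)*(w + 4)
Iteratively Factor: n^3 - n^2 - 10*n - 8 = (n - 4)*(n^2 + 3*n + 2) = (n - 4)*(n + 1)*(n + 2)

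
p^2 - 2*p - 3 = (p - 3)*(p + 1)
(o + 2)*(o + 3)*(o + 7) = o^3 + 12*o^2 + 41*o + 42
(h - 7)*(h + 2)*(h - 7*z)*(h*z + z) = h^4*z - 7*h^3*z^2 - 4*h^3*z + 28*h^2*z^2 - 19*h^2*z + 133*h*z^2 - 14*h*z + 98*z^2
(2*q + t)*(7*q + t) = 14*q^2 + 9*q*t + t^2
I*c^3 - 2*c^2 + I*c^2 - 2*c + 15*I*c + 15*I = (c - 3*I)*(c + 5*I)*(I*c + I)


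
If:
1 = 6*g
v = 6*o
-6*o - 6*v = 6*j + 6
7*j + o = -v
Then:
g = 1/6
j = 1/6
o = -1/6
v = -1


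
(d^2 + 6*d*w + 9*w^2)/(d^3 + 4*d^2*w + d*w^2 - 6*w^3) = (-d - 3*w)/(-d^2 - d*w + 2*w^2)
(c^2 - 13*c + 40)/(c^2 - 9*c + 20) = (c - 8)/(c - 4)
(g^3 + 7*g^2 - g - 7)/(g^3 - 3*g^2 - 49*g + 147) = (g^2 - 1)/(g^2 - 10*g + 21)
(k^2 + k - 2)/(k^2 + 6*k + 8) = (k - 1)/(k + 4)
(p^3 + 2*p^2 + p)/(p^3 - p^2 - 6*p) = (p^2 + 2*p + 1)/(p^2 - p - 6)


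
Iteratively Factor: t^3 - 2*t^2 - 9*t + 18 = (t + 3)*(t^2 - 5*t + 6) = (t - 3)*(t + 3)*(t - 2)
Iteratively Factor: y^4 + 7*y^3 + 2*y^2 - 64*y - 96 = (y - 3)*(y^3 + 10*y^2 + 32*y + 32) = (y - 3)*(y + 4)*(y^2 + 6*y + 8) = (y - 3)*(y + 4)^2*(y + 2)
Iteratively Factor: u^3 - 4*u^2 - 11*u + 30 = (u - 2)*(u^2 - 2*u - 15) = (u - 5)*(u - 2)*(u + 3)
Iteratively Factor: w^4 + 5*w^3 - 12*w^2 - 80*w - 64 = (w + 4)*(w^3 + w^2 - 16*w - 16) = (w + 1)*(w + 4)*(w^2 - 16) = (w + 1)*(w + 4)^2*(w - 4)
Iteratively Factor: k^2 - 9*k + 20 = (k - 5)*(k - 4)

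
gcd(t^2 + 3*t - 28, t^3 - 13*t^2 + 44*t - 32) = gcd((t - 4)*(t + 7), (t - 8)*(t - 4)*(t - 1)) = t - 4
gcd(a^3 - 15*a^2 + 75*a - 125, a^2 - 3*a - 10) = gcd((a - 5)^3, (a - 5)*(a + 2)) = a - 5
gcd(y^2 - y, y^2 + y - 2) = y - 1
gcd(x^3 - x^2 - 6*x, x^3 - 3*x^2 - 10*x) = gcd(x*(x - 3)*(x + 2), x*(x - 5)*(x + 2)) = x^2 + 2*x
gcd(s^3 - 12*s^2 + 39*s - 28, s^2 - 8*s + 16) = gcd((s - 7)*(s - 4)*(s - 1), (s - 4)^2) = s - 4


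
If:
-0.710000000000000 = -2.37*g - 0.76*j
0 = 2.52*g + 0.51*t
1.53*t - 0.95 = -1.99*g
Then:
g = -0.17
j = 1.47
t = 0.84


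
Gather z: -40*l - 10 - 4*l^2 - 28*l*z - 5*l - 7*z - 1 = -4*l^2 - 45*l + z*(-28*l - 7) - 11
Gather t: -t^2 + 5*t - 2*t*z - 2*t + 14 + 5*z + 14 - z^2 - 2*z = -t^2 + t*(3 - 2*z) - z^2 + 3*z + 28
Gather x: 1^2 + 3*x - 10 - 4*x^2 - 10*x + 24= -4*x^2 - 7*x + 15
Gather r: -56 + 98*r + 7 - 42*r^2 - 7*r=-42*r^2 + 91*r - 49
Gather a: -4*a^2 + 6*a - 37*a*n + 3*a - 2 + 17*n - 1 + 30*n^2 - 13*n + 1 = -4*a^2 + a*(9 - 37*n) + 30*n^2 + 4*n - 2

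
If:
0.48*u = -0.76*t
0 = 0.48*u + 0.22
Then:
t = 0.29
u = -0.46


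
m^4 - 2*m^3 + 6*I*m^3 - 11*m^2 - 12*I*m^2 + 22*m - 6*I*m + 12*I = (m - 2)*(m + I)*(m + 2*I)*(m + 3*I)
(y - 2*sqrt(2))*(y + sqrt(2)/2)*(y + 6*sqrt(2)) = y^3 + 9*sqrt(2)*y^2/2 - 20*y - 12*sqrt(2)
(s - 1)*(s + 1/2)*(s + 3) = s^3 + 5*s^2/2 - 2*s - 3/2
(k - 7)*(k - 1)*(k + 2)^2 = k^4 - 4*k^3 - 21*k^2 - 4*k + 28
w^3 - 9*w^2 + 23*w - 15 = (w - 5)*(w - 3)*(w - 1)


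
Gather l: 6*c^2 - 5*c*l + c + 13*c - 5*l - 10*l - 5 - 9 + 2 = 6*c^2 + 14*c + l*(-5*c - 15) - 12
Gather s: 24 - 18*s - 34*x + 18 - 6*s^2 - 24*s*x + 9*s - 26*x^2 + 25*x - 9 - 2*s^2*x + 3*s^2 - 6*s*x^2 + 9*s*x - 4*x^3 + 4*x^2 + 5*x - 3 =s^2*(-2*x - 3) + s*(-6*x^2 - 15*x - 9) - 4*x^3 - 22*x^2 - 4*x + 30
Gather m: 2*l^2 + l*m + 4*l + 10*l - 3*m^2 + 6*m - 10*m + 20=2*l^2 + 14*l - 3*m^2 + m*(l - 4) + 20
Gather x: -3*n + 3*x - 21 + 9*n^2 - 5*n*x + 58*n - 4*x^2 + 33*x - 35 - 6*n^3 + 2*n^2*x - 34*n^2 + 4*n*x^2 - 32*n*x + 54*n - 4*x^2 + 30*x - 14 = -6*n^3 - 25*n^2 + 109*n + x^2*(4*n - 8) + x*(2*n^2 - 37*n + 66) - 70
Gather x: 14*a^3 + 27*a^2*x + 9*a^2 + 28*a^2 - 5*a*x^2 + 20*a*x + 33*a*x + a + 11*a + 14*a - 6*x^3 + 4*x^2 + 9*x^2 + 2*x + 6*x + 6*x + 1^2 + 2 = 14*a^3 + 37*a^2 + 26*a - 6*x^3 + x^2*(13 - 5*a) + x*(27*a^2 + 53*a + 14) + 3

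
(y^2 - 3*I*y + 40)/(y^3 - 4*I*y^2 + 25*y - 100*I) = (y - 8*I)/(y^2 - 9*I*y - 20)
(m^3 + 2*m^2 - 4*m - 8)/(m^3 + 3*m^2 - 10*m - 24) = (m^2 - 4)/(m^2 + m - 12)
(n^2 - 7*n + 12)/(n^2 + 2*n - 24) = (n - 3)/(n + 6)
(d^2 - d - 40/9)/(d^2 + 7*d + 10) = (d^2 - d - 40/9)/(d^2 + 7*d + 10)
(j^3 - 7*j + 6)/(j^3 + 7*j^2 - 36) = (j - 1)/(j + 6)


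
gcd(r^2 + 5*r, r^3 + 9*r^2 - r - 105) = r + 5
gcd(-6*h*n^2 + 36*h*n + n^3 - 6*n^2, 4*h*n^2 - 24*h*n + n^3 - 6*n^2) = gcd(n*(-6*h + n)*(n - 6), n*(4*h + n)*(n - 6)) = n^2 - 6*n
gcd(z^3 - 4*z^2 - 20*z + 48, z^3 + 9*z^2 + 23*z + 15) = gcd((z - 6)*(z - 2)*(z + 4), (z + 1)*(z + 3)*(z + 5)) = 1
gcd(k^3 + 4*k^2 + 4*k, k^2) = k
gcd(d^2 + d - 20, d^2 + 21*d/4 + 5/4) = d + 5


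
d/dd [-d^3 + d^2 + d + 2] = -3*d^2 + 2*d + 1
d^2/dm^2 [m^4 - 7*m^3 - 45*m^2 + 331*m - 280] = 12*m^2 - 42*m - 90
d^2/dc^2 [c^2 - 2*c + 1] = 2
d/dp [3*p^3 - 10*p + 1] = 9*p^2 - 10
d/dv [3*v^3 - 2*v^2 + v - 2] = 9*v^2 - 4*v + 1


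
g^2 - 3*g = g*(g - 3)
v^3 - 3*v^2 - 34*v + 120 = (v - 5)*(v - 4)*(v + 6)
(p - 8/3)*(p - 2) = p^2 - 14*p/3 + 16/3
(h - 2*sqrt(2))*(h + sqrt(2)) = h^2 - sqrt(2)*h - 4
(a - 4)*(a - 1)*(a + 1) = a^3 - 4*a^2 - a + 4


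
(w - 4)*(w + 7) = w^2 + 3*w - 28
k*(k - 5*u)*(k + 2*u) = k^3 - 3*k^2*u - 10*k*u^2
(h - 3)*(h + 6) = h^2 + 3*h - 18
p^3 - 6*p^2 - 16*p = p*(p - 8)*(p + 2)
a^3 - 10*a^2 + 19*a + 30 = (a - 6)*(a - 5)*(a + 1)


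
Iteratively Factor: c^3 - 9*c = (c)*(c^2 - 9) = c*(c - 3)*(c + 3)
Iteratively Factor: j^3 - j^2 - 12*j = (j)*(j^2 - j - 12) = j*(j + 3)*(j - 4)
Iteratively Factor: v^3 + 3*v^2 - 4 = (v + 2)*(v^2 + v - 2) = (v - 1)*(v + 2)*(v + 2)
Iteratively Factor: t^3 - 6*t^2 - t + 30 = (t - 5)*(t^2 - t - 6) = (t - 5)*(t - 3)*(t + 2)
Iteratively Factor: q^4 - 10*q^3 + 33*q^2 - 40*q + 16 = (q - 1)*(q^3 - 9*q^2 + 24*q - 16) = (q - 1)^2*(q^2 - 8*q + 16) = (q - 4)*(q - 1)^2*(q - 4)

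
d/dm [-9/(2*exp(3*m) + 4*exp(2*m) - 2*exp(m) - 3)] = (54*exp(2*m) + 72*exp(m) - 18)*exp(m)/(2*exp(3*m) + 4*exp(2*m) - 2*exp(m) - 3)^2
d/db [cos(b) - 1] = -sin(b)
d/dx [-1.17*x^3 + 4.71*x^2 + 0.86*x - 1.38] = -3.51*x^2 + 9.42*x + 0.86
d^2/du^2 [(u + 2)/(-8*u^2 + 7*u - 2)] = 2*(-(u + 2)*(16*u - 7)^2 + 3*(8*u + 3)*(8*u^2 - 7*u + 2))/(8*u^2 - 7*u + 2)^3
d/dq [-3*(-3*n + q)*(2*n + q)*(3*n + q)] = 27*n^2 - 12*n*q - 9*q^2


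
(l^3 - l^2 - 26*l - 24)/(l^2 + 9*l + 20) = (l^2 - 5*l - 6)/(l + 5)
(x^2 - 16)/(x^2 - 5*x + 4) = (x + 4)/(x - 1)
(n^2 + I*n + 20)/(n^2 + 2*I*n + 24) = (n + 5*I)/(n + 6*I)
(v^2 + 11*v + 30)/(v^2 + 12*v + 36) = (v + 5)/(v + 6)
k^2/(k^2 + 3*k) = k/(k + 3)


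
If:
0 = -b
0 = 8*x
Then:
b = 0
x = 0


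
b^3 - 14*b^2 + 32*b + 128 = (b - 8)^2*(b + 2)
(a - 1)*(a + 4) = a^2 + 3*a - 4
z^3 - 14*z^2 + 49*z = z*(z - 7)^2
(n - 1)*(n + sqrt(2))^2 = n^3 - n^2 + 2*sqrt(2)*n^2 - 2*sqrt(2)*n + 2*n - 2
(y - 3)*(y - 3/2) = y^2 - 9*y/2 + 9/2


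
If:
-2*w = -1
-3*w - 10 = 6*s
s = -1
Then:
No Solution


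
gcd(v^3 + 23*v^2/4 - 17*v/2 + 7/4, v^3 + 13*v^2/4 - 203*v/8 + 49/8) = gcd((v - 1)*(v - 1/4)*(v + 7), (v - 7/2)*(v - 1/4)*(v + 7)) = v^2 + 27*v/4 - 7/4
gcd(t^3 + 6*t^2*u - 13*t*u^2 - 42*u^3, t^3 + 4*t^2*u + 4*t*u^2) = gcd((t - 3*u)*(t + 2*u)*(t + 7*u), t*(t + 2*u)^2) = t + 2*u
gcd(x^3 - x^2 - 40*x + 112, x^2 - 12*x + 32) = x - 4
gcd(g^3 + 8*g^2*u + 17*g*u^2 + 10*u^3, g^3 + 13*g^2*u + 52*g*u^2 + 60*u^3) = g^2 + 7*g*u + 10*u^2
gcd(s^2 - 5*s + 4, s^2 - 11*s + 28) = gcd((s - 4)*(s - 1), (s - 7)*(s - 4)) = s - 4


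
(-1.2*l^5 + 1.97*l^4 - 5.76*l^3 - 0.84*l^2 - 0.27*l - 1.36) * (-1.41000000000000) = 1.692*l^5 - 2.7777*l^4 + 8.1216*l^3 + 1.1844*l^2 + 0.3807*l + 1.9176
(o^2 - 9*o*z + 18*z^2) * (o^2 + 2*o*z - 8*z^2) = o^4 - 7*o^3*z - 8*o^2*z^2 + 108*o*z^3 - 144*z^4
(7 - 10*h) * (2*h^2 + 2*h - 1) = -20*h^3 - 6*h^2 + 24*h - 7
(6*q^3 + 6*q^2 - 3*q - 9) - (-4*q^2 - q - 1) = 6*q^3 + 10*q^2 - 2*q - 8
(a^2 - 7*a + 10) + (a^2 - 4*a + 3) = 2*a^2 - 11*a + 13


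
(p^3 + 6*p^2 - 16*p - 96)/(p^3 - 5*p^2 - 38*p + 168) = (p + 4)/(p - 7)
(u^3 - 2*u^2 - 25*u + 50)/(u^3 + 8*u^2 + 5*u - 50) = (u - 5)/(u + 5)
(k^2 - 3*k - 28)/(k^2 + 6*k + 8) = (k - 7)/(k + 2)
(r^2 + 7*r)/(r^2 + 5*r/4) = 4*(r + 7)/(4*r + 5)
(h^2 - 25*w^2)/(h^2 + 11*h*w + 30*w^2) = (h - 5*w)/(h + 6*w)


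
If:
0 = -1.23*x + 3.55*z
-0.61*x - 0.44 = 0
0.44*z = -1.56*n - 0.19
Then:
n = -0.05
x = -0.72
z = -0.25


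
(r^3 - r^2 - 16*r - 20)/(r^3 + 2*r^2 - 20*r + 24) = (r^3 - r^2 - 16*r - 20)/(r^3 + 2*r^2 - 20*r + 24)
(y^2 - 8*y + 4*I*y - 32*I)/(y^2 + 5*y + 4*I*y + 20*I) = (y - 8)/(y + 5)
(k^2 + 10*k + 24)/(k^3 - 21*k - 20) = (k + 6)/(k^2 - 4*k - 5)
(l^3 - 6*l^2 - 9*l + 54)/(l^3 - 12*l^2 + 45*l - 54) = (l + 3)/(l - 3)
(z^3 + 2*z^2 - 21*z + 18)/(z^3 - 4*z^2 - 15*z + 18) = (z^2 + 3*z - 18)/(z^2 - 3*z - 18)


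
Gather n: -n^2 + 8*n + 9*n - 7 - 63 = -n^2 + 17*n - 70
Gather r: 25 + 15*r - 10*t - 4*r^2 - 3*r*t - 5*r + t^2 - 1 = -4*r^2 + r*(10 - 3*t) + t^2 - 10*t + 24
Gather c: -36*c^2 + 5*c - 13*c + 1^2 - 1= -36*c^2 - 8*c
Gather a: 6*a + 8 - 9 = 6*a - 1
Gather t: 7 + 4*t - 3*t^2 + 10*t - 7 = -3*t^2 + 14*t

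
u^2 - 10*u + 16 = (u - 8)*(u - 2)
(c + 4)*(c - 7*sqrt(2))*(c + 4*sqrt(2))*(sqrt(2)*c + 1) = sqrt(2)*c^4 - 5*c^3 + 4*sqrt(2)*c^3 - 59*sqrt(2)*c^2 - 20*c^2 - 236*sqrt(2)*c - 56*c - 224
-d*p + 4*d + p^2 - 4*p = (-d + p)*(p - 4)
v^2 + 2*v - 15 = (v - 3)*(v + 5)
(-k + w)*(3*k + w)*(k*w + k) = -3*k^3*w - 3*k^3 + 2*k^2*w^2 + 2*k^2*w + k*w^3 + k*w^2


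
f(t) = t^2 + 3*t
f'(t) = 2*t + 3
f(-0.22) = -0.61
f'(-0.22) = 2.56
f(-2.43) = -1.39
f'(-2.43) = -1.86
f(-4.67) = 7.80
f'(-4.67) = -6.34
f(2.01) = 10.07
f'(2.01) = 7.02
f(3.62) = 23.96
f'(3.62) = 10.24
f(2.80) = 16.24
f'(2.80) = 8.60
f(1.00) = 4.00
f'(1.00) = 5.00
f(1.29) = 5.53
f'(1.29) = 5.58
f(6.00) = 54.00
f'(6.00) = 15.00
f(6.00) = 54.00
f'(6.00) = 15.00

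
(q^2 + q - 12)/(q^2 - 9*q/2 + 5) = 2*(q^2 + q - 12)/(2*q^2 - 9*q + 10)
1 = 1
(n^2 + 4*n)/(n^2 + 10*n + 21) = n*(n + 4)/(n^2 + 10*n + 21)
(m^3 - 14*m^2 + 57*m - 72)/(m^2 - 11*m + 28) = (m^3 - 14*m^2 + 57*m - 72)/(m^2 - 11*m + 28)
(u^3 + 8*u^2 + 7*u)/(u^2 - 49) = u*(u + 1)/(u - 7)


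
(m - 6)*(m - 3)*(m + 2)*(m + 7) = m^4 - 49*m^2 + 36*m + 252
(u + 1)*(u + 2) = u^2 + 3*u + 2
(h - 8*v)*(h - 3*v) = h^2 - 11*h*v + 24*v^2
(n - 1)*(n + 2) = n^2 + n - 2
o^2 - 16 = (o - 4)*(o + 4)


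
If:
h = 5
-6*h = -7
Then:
No Solution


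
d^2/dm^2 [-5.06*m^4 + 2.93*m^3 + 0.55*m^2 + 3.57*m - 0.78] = -60.72*m^2 + 17.58*m + 1.1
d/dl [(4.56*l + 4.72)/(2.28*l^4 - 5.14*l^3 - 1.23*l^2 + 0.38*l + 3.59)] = (-31.1904*l^4 + 3.8304*l^3 + 78.3912*l^2 + 11.6112*l + 14.5768)/(5.1984*l^8 - 23.4384*l^7 + 20.8108*l^6 + 14.3772*l^5 + 13.9769*l^4 - 37.84*l^3 - 8.687*l^2 + 2.7284*l + 12.8881)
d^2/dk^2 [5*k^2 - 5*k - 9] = 10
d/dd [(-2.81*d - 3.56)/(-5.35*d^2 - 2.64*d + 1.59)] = (15.0335*d^2 + 7.4184*d - (2.81*d + 3.56)*(10.7*d + 2.64) - 4.4679)/(5.35*d^2 + 2.64*d - 1.59)^2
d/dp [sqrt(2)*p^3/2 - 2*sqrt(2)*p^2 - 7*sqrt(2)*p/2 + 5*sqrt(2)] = sqrt(2)*(3*p^2 - 8*p - 7)/2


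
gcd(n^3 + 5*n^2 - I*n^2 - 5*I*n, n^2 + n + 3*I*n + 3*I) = 1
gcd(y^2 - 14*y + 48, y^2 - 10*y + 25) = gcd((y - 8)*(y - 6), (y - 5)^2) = 1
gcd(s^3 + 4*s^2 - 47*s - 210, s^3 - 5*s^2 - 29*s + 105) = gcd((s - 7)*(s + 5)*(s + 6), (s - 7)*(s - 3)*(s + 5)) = s^2 - 2*s - 35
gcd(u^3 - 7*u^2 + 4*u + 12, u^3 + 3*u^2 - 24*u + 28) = u - 2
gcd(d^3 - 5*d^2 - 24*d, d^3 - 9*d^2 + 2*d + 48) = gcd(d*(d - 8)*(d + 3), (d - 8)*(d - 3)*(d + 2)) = d - 8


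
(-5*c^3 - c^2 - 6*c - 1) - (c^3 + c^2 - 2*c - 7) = -6*c^3 - 2*c^2 - 4*c + 6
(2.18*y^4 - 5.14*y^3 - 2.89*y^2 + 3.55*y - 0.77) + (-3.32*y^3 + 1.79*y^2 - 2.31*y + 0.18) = 2.18*y^4 - 8.46*y^3 - 1.1*y^2 + 1.24*y - 0.59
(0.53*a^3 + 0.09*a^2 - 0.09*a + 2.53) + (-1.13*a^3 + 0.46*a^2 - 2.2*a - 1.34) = -0.6*a^3 + 0.55*a^2 - 2.29*a + 1.19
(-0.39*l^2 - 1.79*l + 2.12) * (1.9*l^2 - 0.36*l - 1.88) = -0.741*l^4 - 3.2606*l^3 + 5.4056*l^2 + 2.602*l - 3.9856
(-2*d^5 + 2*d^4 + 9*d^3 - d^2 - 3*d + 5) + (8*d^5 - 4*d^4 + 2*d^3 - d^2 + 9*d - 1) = 6*d^5 - 2*d^4 + 11*d^3 - 2*d^2 + 6*d + 4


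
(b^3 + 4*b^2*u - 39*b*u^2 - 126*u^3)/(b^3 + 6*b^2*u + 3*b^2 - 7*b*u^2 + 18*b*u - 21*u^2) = (-b^2 + 3*b*u + 18*u^2)/(-b^2 + b*u - 3*b + 3*u)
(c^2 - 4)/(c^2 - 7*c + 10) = (c + 2)/(c - 5)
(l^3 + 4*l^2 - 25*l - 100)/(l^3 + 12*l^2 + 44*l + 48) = (l^2 - 25)/(l^2 + 8*l + 12)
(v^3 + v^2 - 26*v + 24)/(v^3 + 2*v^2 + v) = (v^3 + v^2 - 26*v + 24)/(v*(v^2 + 2*v + 1))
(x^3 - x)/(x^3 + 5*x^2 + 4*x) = (x - 1)/(x + 4)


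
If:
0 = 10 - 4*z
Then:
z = 5/2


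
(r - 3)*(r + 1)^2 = r^3 - r^2 - 5*r - 3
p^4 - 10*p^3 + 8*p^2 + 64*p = p*(p - 8)*(p - 4)*(p + 2)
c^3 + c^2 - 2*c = c*(c - 1)*(c + 2)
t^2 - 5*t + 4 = (t - 4)*(t - 1)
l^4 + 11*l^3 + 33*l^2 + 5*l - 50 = (l - 1)*(l + 2)*(l + 5)^2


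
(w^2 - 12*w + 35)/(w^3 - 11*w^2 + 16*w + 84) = (w - 5)/(w^2 - 4*w - 12)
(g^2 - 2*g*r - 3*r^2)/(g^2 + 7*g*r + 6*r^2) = (g - 3*r)/(g + 6*r)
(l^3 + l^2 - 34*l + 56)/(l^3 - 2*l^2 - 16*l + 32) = (l + 7)/(l + 4)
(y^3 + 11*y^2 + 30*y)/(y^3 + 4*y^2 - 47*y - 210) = y/(y - 7)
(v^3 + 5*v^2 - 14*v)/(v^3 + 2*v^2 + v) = (v^2 + 5*v - 14)/(v^2 + 2*v + 1)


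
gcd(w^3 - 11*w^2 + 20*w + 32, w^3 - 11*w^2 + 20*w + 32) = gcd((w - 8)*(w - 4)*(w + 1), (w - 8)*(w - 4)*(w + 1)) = w^3 - 11*w^2 + 20*w + 32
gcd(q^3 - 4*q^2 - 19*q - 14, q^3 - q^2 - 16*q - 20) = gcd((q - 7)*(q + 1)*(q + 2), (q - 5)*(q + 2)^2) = q + 2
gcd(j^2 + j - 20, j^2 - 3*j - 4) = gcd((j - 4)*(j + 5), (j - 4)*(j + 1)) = j - 4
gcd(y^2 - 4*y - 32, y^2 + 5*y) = 1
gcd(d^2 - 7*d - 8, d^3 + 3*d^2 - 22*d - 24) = d + 1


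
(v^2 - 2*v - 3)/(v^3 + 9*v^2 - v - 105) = (v + 1)/(v^2 + 12*v + 35)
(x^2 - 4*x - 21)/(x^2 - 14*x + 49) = (x + 3)/(x - 7)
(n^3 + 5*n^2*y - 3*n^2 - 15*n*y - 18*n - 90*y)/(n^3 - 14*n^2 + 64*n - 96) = (n^2 + 5*n*y + 3*n + 15*y)/(n^2 - 8*n + 16)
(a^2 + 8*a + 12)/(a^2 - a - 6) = (a + 6)/(a - 3)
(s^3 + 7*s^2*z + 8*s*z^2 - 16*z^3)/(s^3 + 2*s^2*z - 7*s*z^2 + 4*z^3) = (-s - 4*z)/(-s + z)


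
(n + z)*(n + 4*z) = n^2 + 5*n*z + 4*z^2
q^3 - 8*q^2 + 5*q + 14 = (q - 7)*(q - 2)*(q + 1)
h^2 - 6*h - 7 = (h - 7)*(h + 1)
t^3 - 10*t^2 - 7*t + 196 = (t - 7)^2*(t + 4)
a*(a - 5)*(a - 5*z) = a^3 - 5*a^2*z - 5*a^2 + 25*a*z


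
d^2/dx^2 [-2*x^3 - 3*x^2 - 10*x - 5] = -12*x - 6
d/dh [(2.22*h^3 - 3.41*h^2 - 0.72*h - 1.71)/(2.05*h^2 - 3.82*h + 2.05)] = (4.551*h^4 - 16.9608*h^3 + 28.1552*h^2 - 6.97*h - 8.0082)/(4.2025*h^4 - 15.662*h^3 + 22.9974*h^2 - 15.662*h + 4.2025)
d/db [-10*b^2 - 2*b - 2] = -20*b - 2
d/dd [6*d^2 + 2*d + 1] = 12*d + 2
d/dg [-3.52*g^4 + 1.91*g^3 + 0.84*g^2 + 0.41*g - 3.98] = -14.08*g^3 + 5.73*g^2 + 1.68*g + 0.41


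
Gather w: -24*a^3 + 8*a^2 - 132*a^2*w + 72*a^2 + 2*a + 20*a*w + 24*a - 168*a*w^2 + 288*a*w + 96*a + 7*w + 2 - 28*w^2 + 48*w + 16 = -24*a^3 + 80*a^2 + 122*a + w^2*(-168*a - 28) + w*(-132*a^2 + 308*a + 55) + 18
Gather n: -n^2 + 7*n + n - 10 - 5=-n^2 + 8*n - 15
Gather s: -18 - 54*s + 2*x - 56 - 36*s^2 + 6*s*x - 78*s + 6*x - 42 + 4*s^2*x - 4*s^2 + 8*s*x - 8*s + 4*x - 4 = s^2*(4*x - 40) + s*(14*x - 140) + 12*x - 120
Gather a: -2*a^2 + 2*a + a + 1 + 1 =-2*a^2 + 3*a + 2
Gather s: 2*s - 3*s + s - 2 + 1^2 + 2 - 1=0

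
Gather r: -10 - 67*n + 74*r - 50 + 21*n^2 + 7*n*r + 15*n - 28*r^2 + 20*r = 21*n^2 - 52*n - 28*r^2 + r*(7*n + 94) - 60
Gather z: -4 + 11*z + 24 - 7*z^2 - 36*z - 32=-7*z^2 - 25*z - 12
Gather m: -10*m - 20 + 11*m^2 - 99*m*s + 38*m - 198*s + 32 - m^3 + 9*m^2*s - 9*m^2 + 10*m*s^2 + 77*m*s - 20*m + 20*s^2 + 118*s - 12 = -m^3 + m^2*(9*s + 2) + m*(10*s^2 - 22*s + 8) + 20*s^2 - 80*s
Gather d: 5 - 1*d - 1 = 4 - d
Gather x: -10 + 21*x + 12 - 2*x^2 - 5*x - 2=-2*x^2 + 16*x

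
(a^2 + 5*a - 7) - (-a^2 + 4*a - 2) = 2*a^2 + a - 5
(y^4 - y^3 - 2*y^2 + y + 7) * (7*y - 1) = 7*y^5 - 8*y^4 - 13*y^3 + 9*y^2 + 48*y - 7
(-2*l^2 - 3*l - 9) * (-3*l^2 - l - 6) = 6*l^4 + 11*l^3 + 42*l^2 + 27*l + 54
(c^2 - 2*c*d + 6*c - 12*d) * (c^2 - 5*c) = c^4 - 2*c^3*d + c^3 - 2*c^2*d - 30*c^2 + 60*c*d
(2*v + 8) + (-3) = 2*v + 5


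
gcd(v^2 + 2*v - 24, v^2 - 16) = v - 4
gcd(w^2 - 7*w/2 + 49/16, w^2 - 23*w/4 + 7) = w - 7/4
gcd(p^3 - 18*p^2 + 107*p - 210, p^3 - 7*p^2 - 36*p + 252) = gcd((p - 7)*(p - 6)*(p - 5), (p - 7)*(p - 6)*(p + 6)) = p^2 - 13*p + 42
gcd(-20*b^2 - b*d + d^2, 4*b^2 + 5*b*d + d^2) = 4*b + d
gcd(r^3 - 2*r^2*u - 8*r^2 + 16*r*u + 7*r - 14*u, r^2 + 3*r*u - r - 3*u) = r - 1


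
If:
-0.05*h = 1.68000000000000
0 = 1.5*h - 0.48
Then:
No Solution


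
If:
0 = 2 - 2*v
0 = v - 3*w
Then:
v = 1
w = 1/3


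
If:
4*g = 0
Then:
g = 0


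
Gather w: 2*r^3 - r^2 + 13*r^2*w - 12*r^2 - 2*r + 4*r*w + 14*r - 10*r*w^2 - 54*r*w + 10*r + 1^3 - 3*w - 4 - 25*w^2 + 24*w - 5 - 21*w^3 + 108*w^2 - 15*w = 2*r^3 - 13*r^2 + 22*r - 21*w^3 + w^2*(83 - 10*r) + w*(13*r^2 - 50*r + 6) - 8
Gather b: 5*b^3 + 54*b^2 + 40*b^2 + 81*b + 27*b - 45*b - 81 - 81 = 5*b^3 + 94*b^2 + 63*b - 162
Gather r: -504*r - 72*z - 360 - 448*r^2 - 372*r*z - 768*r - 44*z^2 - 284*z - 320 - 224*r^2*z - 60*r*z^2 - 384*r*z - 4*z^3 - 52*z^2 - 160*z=r^2*(-224*z - 448) + r*(-60*z^2 - 756*z - 1272) - 4*z^3 - 96*z^2 - 516*z - 680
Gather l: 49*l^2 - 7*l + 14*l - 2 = 49*l^2 + 7*l - 2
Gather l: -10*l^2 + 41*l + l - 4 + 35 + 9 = -10*l^2 + 42*l + 40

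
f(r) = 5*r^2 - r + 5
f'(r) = 10*r - 1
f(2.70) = 38.75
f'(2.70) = 26.00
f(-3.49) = 69.39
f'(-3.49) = -35.90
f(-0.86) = 9.56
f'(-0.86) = -9.60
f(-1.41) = 16.35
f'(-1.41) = -15.10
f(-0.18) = 5.34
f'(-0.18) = -2.80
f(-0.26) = 5.60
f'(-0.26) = -3.60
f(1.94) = 21.88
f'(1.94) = 18.40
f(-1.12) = 12.39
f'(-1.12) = -12.20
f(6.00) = 179.00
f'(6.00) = 59.00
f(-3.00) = 53.00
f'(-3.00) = -31.00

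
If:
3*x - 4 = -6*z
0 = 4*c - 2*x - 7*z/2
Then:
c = 2/3 - z/8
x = 4/3 - 2*z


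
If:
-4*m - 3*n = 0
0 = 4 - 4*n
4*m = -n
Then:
No Solution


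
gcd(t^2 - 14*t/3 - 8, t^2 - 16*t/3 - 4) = t - 6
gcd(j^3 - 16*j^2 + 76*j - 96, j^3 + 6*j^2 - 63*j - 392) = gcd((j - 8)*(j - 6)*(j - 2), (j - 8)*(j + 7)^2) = j - 8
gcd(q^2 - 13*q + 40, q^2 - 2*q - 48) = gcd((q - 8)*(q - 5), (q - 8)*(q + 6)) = q - 8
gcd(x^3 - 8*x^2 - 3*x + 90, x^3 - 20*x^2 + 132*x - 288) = x - 6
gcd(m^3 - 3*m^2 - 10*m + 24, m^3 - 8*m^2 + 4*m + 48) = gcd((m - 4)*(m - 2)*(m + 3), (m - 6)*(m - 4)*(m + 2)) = m - 4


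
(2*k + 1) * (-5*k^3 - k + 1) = -10*k^4 - 5*k^3 - 2*k^2 + k + 1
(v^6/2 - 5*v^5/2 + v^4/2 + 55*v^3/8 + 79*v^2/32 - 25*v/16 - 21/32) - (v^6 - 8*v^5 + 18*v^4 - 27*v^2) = -v^6/2 + 11*v^5/2 - 35*v^4/2 + 55*v^3/8 + 943*v^2/32 - 25*v/16 - 21/32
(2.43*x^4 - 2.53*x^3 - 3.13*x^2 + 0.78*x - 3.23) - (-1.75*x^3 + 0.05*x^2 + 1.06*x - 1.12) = 2.43*x^4 - 0.78*x^3 - 3.18*x^2 - 0.28*x - 2.11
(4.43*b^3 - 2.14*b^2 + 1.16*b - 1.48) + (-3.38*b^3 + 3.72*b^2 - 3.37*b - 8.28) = 1.05*b^3 + 1.58*b^2 - 2.21*b - 9.76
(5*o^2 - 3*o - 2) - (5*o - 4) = 5*o^2 - 8*o + 2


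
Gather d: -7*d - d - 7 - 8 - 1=-8*d - 16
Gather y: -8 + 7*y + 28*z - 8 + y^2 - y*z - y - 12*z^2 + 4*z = y^2 + y*(6 - z) - 12*z^2 + 32*z - 16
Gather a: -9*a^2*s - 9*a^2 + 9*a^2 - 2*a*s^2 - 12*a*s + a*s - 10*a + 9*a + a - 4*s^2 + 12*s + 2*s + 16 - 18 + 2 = -9*a^2*s + a*(-2*s^2 - 11*s) - 4*s^2 + 14*s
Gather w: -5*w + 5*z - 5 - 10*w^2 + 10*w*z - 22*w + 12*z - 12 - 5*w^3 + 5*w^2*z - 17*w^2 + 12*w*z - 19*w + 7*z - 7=-5*w^3 + w^2*(5*z - 27) + w*(22*z - 46) + 24*z - 24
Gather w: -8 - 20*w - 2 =-20*w - 10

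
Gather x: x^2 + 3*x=x^2 + 3*x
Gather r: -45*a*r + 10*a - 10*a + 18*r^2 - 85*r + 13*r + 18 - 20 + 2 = 18*r^2 + r*(-45*a - 72)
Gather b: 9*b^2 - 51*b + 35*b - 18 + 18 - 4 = 9*b^2 - 16*b - 4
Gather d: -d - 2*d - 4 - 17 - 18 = -3*d - 39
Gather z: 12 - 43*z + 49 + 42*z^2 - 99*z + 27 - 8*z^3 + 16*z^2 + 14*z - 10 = -8*z^3 + 58*z^2 - 128*z + 78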